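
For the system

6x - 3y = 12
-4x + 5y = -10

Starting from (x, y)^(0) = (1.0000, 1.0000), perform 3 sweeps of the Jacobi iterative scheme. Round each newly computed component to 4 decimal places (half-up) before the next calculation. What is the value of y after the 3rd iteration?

-0.8800

Iteration 1:
  x = (12 - (-3)·1.0000) / (6) = 2.5000
  y = (-10 - (-4)·1.0000) / (5) = -1.2000
Iteration 2:
  x = (12 - (-3)·-1.2000) / (6) = 1.4000
  y = (-10 - (-4)·2.5000) / (5) = 0.0000
Iteration 3:
  x = (12 - (-3)·0.0000) / (6) = 2.0000
  y = (-10 - (-4)·1.4000) / (5) = -0.8800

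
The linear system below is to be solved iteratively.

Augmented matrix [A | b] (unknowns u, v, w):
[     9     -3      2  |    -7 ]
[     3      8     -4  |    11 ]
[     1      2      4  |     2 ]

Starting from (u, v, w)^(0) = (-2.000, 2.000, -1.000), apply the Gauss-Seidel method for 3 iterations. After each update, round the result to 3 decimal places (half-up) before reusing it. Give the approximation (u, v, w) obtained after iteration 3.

Iteration 1:
  u = (-7 - (-3)·2.000 - (2)·-1.000) / (9) = 0.111
  v = (11 - (3)·0.111 - (-4)·-1.000) / (8) = 0.833
  w = (2 - (1)·0.111 - (2)·0.833) / (4) = 0.056
Iteration 2:
  u = (-7 - (-3)·0.833 - (2)·0.056) / (9) = -0.513
  v = (11 - (3)·-0.513 - (-4)·0.056) / (8) = 1.595
  w = (2 - (1)·-0.513 - (2)·1.595) / (4) = -0.169
Iteration 3:
  u = (-7 - (-3)·1.595 - (2)·-0.169) / (9) = -0.209
  v = (11 - (3)·-0.209 - (-4)·-0.169) / (8) = 1.369
  w = (2 - (1)·-0.209 - (2)·1.369) / (4) = -0.132

(-0.209, 1.369, -0.132)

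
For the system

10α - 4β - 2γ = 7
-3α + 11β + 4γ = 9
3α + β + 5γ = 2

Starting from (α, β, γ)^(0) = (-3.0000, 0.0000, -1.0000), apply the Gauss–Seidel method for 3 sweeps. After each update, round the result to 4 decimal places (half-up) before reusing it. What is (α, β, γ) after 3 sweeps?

(1.0699, 1.3127, -0.5045)

Iteration 1:
  α = (7 - (-4)·0.0000 - (-2)·-1.0000) / (10) = 0.5000
  β = (9 - (-3)·0.5000 - (4)·-1.0000) / (11) = 1.3182
  γ = (2 - (3)·0.5000 - (1)·1.3182) / (5) = -0.1636
Iteration 2:
  α = (7 - (-4)·1.3182 - (-2)·-0.1636) / (10) = 1.1946
  β = (9 - (-3)·1.1946 - (4)·-0.1636) / (11) = 1.2035
  γ = (2 - (3)·1.1946 - (1)·1.2035) / (5) = -0.5575
Iteration 3:
  α = (7 - (-4)·1.2035 - (-2)·-0.5575) / (10) = 1.0699
  β = (9 - (-3)·1.0699 - (4)·-0.5575) / (11) = 1.3127
  γ = (2 - (3)·1.0699 - (1)·1.3127) / (5) = -0.5045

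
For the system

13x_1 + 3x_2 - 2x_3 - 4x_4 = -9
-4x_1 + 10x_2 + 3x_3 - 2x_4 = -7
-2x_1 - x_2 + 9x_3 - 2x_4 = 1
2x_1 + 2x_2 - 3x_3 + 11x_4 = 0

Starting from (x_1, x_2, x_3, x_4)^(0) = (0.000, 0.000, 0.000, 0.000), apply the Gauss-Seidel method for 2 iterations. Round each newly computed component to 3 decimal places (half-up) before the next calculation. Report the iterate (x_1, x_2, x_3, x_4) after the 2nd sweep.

Iteration 1:
  x_1 = (-9 - (3)·0.000 - (-2)·0.000 - (-4)·0.000) / (13) = -0.692
  x_2 = (-7 - (-4)·-0.692 - (3)·0.000 - (-2)·0.000) / (10) = -0.977
  x_3 = (1 - (-2)·-0.692 - (-1)·-0.977 - (-2)·0.000) / (9) = -0.151
  x_4 = (0 - (2)·-0.692 - (2)·-0.977 - (-3)·-0.151) / (11) = 0.262
Iteration 2:
  x_1 = (-9 - (3)·-0.977 - (-2)·-0.151 - (-4)·0.262) / (13) = -0.409
  x_2 = (-7 - (-4)·-0.409 - (3)·-0.151 - (-2)·0.262) / (10) = -0.766
  x_3 = (1 - (-2)·-0.409 - (-1)·-0.766 - (-2)·0.262) / (9) = -0.007
  x_4 = (0 - (2)·-0.409 - (2)·-0.766 - (-3)·-0.007) / (11) = 0.212

(-0.409, -0.766, -0.007, 0.212)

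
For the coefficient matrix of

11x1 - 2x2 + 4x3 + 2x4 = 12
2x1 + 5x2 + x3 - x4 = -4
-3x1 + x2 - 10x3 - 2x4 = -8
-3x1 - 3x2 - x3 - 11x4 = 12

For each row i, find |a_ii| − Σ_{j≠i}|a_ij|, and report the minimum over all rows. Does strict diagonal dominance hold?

row 1: |11| − (2+4+2) = 3
row 2: |5| − (2+1+1) = 1
row 3: |-10| − (3+1+2) = 4
row 4: |-11| − (3+3+1) = 4
minimum over rows = 1 → strictly diagonally dominant (convergence guaranteed)

1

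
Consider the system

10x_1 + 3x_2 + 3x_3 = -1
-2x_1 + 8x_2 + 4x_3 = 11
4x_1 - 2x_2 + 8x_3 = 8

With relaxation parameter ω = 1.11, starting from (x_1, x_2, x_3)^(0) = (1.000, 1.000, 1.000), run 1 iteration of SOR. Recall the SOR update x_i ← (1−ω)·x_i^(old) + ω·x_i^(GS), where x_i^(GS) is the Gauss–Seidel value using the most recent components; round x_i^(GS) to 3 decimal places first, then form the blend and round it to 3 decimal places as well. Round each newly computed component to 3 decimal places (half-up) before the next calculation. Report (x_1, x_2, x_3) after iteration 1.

Iteration 1:
  x_1: GS value = (-1 - (3)·1.000 - (3)·1.000) / (10) = -0.700;  x_1 ← (1−ω)·1.000 + ω·-0.700 = -0.887
  x_2: GS value = (11 - (-2)·-0.887 - (4)·1.000) / (8) = 0.653;  x_2 ← (1−ω)·1.000 + ω·0.653 = 0.615
  x_3: GS value = (8 - (4)·-0.887 - (-2)·0.615) / (8) = 1.597;  x_3 ← (1−ω)·1.000 + ω·1.597 = 1.663

(-0.887, 0.615, 1.663)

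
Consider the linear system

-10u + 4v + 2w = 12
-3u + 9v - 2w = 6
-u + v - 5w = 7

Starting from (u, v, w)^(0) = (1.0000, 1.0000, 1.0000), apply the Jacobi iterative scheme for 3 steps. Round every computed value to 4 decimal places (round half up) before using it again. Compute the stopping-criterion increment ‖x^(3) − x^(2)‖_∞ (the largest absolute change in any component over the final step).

0.3538

Iteration 1:
  u = (12 - (4)·1.0000 - (2)·1.0000) / (-10) = -0.6000
  v = (6 - (-3)·1.0000 - (-2)·1.0000) / (9) = 1.2222
  w = (7 - (-1)·1.0000 - (1)·1.0000) / (-5) = -1.4000
Iteration 2:
  u = (12 - (4)·1.2222 - (2)·-1.4000) / (-10) = -0.9911
  v = (6 - (-3)·-0.6000 - (-2)·-1.4000) / (9) = 0.1556
  w = (7 - (-1)·-0.6000 - (1)·1.2222) / (-5) = -1.0356
Iteration 3:
  u = (12 - (4)·0.1556 - (2)·-1.0356) / (-10) = -1.3449
  v = (6 - (-3)·-0.9911 - (-2)·-1.0356) / (9) = 0.1062
  w = (7 - (-1)·-0.9911 - (1)·0.1556) / (-5) = -1.1707
Change: (-0.3538, -0.0494, -0.1351) → max |·| = 0.3538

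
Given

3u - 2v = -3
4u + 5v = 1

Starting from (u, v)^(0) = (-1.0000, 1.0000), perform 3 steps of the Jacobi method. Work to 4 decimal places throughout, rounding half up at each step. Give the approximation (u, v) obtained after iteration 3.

(-0.6889, 0.4666)

Iteration 1:
  u = (-3 - (-2)·1.0000) / (3) = -0.3333
  v = (1 - (4)·-1.0000) / (5) = 1.0000
Iteration 2:
  u = (-3 - (-2)·1.0000) / (3) = -0.3333
  v = (1 - (4)·-0.3333) / (5) = 0.4666
Iteration 3:
  u = (-3 - (-2)·0.4666) / (3) = -0.6889
  v = (1 - (4)·-0.3333) / (5) = 0.4666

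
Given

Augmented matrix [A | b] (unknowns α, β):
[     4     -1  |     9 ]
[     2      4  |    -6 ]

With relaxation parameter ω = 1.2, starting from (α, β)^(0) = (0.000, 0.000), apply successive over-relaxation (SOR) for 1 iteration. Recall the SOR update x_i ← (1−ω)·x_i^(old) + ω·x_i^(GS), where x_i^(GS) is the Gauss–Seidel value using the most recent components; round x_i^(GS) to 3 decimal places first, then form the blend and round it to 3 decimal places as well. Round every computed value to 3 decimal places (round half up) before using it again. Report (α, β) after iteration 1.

(2.700, -3.420)

Iteration 1:
  α: GS value = (9 - (-1)·0.000) / (4) = 2.250;  α ← (1−ω)·0.000 + ω·2.250 = 2.700
  β: GS value = (-6 - (2)·2.700) / (4) = -2.850;  β ← (1−ω)·0.000 + ω·-2.850 = -3.420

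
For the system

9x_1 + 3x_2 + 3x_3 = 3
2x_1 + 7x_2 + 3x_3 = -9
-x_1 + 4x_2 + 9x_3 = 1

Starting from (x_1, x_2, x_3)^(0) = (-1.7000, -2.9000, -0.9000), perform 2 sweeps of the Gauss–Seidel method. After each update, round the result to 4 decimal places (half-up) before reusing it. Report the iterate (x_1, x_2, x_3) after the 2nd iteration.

(0.4884, -1.8075, 0.9687)

Iteration 1:
  x_1 = (3 - (3)·-2.9000 - (3)·-0.9000) / (9) = 1.6000
  x_2 = (-9 - (2)·1.6000 - (3)·-0.9000) / (7) = -1.3571
  x_3 = (1 - (-1)·1.6000 - (4)·-1.3571) / (9) = 0.8920
Iteration 2:
  x_1 = (3 - (3)·-1.3571 - (3)·0.8920) / (9) = 0.4884
  x_2 = (-9 - (2)·0.4884 - (3)·0.8920) / (7) = -1.8075
  x_3 = (1 - (-1)·0.4884 - (4)·-1.8075) / (9) = 0.9687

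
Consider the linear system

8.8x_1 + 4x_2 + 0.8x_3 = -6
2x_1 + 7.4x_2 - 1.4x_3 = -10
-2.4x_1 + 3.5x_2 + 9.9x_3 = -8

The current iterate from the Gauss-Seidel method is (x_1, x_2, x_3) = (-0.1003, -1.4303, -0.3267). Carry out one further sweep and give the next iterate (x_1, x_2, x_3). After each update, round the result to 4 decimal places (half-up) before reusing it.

One sweep:
  x_1 = (-6 - (4)·-1.4303 - (0.8)·-0.3267) / (8.8) = -0.0020
  x_2 = (-10 - (2)·-0.0020 - (-1.4)·-0.3267) / (7.4) = -1.4126
  x_3 = (-8 - (-2.4)·-0.0020 - (3.5)·-1.4126) / (9.9) = -0.3092

(-0.0020, -1.4126, -0.3092)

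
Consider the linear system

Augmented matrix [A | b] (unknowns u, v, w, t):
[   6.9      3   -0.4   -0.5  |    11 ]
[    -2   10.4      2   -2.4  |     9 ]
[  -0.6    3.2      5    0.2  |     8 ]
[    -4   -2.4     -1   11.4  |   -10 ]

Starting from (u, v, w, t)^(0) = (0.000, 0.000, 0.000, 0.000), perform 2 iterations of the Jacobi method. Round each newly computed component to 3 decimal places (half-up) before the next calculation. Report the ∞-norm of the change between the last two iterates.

Iteration 1:
  u = (11 - (3)·0.000 - (-0.4)·0.000 - (-0.5)·0.000) / (6.9) = 1.594
  v = (9 - (-2)·0.000 - (2)·0.000 - (-2.4)·0.000) / (10.4) = 0.865
  w = (8 - (-0.6)·0.000 - (3.2)·0.000 - (0.2)·0.000) / (5) = 1.600
  t = (-10 - (-4)·0.000 - (-2.4)·0.000 - (-1)·0.000) / (11.4) = -0.877
Iteration 2:
  u = (11 - (3)·0.865 - (-0.4)·1.600 - (-0.5)·-0.877) / (6.9) = 1.247
  v = (9 - (-2)·1.594 - (2)·1.600 - (-2.4)·-0.877) / (10.4) = 0.662
  w = (8 - (-0.6)·1.594 - (3.2)·0.865 - (0.2)·-0.877) / (5) = 1.273
  t = (-10 - (-4)·1.594 - (-2.4)·0.865 - (-1)·1.600) / (11.4) = 0.005
Change: (-0.347, -0.203, -0.327, 0.882) → max |·| = 0.882

0.882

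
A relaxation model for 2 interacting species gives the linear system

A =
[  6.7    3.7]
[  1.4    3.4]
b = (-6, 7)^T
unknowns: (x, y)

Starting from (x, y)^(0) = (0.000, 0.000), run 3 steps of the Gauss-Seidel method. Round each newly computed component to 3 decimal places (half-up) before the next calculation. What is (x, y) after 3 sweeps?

(-2.541, 3.105)

Iteration 1:
  x = (-6 - (3.7)·0.000) / (6.7) = -0.896
  y = (7 - (1.4)·-0.896) / (3.4) = 2.428
Iteration 2:
  x = (-6 - (3.7)·2.428) / (6.7) = -2.236
  y = (7 - (1.4)·-2.236) / (3.4) = 2.980
Iteration 3:
  x = (-6 - (3.7)·2.980) / (6.7) = -2.541
  y = (7 - (1.4)·-2.541) / (3.4) = 3.105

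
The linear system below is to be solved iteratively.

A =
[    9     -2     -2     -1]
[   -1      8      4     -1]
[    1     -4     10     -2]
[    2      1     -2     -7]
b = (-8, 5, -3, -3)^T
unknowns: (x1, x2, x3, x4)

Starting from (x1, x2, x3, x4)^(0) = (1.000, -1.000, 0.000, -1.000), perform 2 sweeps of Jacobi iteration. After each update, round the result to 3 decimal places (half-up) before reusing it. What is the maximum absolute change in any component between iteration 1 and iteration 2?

1.186

Iteration 1:
  x1 = (-8 - (-2)·-1.000 - (-2)·0.000 - (-1)·-1.000) / (9) = -1.222
  x2 = (5 - (-1)·1.000 - (4)·0.000 - (-1)·-1.000) / (8) = 0.625
  x3 = (-3 - (1)·1.000 - (-4)·-1.000 - (-2)·-1.000) / (10) = -1.000
  x4 = (-3 - (2)·1.000 - (1)·-1.000 - (-2)·0.000) / (-7) = 0.571
Iteration 2:
  x1 = (-8 - (-2)·0.625 - (-2)·-1.000 - (-1)·0.571) / (9) = -0.909
  x2 = (5 - (-1)·-1.222 - (4)·-1.000 - (-1)·0.571) / (8) = 1.044
  x3 = (-3 - (1)·-1.222 - (-4)·0.625 - (-2)·0.571) / (10) = 0.186
  x4 = (-3 - (2)·-1.222 - (1)·0.625 - (-2)·-1.000) / (-7) = 0.454
Change: (0.313, 0.419, 1.186, -0.117) → max |·| = 1.186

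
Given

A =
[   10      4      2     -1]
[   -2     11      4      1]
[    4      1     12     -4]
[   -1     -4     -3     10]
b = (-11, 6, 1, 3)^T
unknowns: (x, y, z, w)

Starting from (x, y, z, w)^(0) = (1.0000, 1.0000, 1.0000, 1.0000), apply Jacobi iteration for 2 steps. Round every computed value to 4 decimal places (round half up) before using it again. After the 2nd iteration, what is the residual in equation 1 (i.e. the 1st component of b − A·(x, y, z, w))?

Iteration 1:
  x = (-11 - (4)·1.0000 - (2)·1.0000 - (-1)·1.0000) / (10) = -1.6000
  y = (6 - (-2)·1.0000 - (4)·1.0000 - (1)·1.0000) / (11) = 0.2727
  z = (1 - (4)·1.0000 - (1)·1.0000 - (-4)·1.0000) / (12) = 0.0000
  w = (3 - (-1)·1.0000 - (-4)·1.0000 - (-3)·1.0000) / (10) = 1.1000
Iteration 2:
  x = (-11 - (4)·0.2727 - (2)·0.0000 - (-1)·1.1000) / (10) = -1.0991
  y = (6 - (-2)·-1.6000 - (4)·0.0000 - (1)·1.1000) / (11) = 0.1545
  z = (1 - (4)·-1.6000 - (1)·0.2727 - (-4)·1.1000) / (12) = 0.9606
  w = (3 - (-1)·-1.6000 - (-4)·0.2727 - (-3)·0.0000) / (10) = 0.2491
Residual b − A·x = (-2.2991, -1.9892, -5.2889, 2.9097)

-2.2991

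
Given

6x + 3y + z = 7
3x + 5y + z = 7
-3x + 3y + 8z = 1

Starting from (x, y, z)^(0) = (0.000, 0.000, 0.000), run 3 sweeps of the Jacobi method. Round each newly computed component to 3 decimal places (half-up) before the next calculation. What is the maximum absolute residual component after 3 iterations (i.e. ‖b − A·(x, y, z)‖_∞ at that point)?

Iteration 1:
  x = (7 - (3)·0.000 - (1)·0.000) / (6) = 1.167
  y = (7 - (3)·0.000 - (1)·0.000) / (5) = 1.400
  z = (1 - (-3)·0.000 - (3)·0.000) / (8) = 0.125
Iteration 2:
  x = (7 - (3)·1.400 - (1)·0.125) / (6) = 0.446
  y = (7 - (3)·1.167 - (1)·0.125) / (5) = 0.675
  z = (1 - (-3)·1.167 - (3)·1.400) / (8) = 0.038
Iteration 3:
  x = (7 - (3)·0.675 - (1)·0.038) / (6) = 0.823
  y = (7 - (3)·0.446 - (1)·0.038) / (5) = 1.125
  z = (1 - (-3)·0.446 - (3)·0.675) / (8) = 0.039
Residual b − A·x = (-1.352, -1.133, -0.218); ∞-norm = 1.352

1.352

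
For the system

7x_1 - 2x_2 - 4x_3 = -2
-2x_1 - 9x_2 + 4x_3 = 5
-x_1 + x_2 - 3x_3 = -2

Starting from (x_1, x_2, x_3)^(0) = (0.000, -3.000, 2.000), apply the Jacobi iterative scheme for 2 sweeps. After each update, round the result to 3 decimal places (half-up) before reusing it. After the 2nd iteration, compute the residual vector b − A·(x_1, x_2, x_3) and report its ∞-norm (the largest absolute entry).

5.210

Iteration 1:
  x_1 = (-2 - (-2)·-3.000 - (-4)·2.000) / (7) = 0.000
  x_2 = (5 - (-2)·0.000 - (4)·2.000) / (-9) = 0.333
  x_3 = (-2 - (-1)·0.000 - (1)·-3.000) / (-3) = -0.333
Iteration 2:
  x_1 = (-2 - (-2)·0.333 - (-4)·-0.333) / (7) = -0.381
  x_2 = (5 - (-2)·0.000 - (4)·-0.333) / (-9) = -0.704
  x_3 = (-2 - (-1)·0.000 - (1)·0.333) / (-3) = 0.778
Residual b − A·x = (2.371, -5.210, 0.657); ∞-norm = 5.210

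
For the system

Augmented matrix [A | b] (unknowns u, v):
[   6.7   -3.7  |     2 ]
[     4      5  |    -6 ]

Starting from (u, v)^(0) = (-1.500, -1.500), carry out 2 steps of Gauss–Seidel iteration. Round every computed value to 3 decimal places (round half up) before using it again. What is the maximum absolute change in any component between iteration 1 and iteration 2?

0.400

Iteration 1:
  u = (2 - (-3.7)·-1.500) / (6.7) = -0.530
  v = (-6 - (4)·-0.530) / (5) = -0.776
Iteration 2:
  u = (2 - (-3.7)·-0.776) / (6.7) = -0.130
  v = (-6 - (4)·-0.130) / (5) = -1.096
Change: (0.400, -0.320) → max |·| = 0.400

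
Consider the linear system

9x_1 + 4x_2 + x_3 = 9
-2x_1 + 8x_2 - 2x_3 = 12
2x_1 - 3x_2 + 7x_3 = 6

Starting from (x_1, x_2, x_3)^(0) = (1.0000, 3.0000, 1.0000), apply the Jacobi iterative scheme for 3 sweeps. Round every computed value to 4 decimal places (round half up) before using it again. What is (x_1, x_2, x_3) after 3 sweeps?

Iteration 1:
  x_1 = (9 - (4)·3.0000 - (1)·1.0000) / (9) = -0.4444
  x_2 = (12 - (-2)·1.0000 - (-2)·1.0000) / (8) = 2.0000
  x_3 = (6 - (2)·1.0000 - (-3)·3.0000) / (7) = 1.8571
Iteration 2:
  x_1 = (9 - (4)·2.0000 - (1)·1.8571) / (9) = -0.0952
  x_2 = (12 - (-2)·-0.4444 - (-2)·1.8571) / (8) = 1.8532
  x_3 = (6 - (2)·-0.4444 - (-3)·2.0000) / (7) = 1.8413
Iteration 3:
  x_1 = (9 - (4)·1.8532 - (1)·1.8413) / (9) = -0.0282
  x_2 = (12 - (-2)·-0.0952 - (-2)·1.8413) / (8) = 1.9365
  x_3 = (6 - (2)·-0.0952 - (-3)·1.8532) / (7) = 1.6786

(-0.0282, 1.9365, 1.6786)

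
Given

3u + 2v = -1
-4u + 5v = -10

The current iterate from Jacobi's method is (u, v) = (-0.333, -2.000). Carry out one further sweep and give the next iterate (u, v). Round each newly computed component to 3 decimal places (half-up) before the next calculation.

One sweep:
  u = (-1 - (2)·-2.000) / (3) = 1.000
  v = (-10 - (-4)·-0.333) / (5) = -2.266

(1.000, -2.266)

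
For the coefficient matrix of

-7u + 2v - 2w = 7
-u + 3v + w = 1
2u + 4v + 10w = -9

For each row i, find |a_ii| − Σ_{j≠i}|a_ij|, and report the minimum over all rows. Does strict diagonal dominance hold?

1

row 1: |-7| − (2+2) = 3
row 2: |3| − (1+1) = 1
row 3: |10| − (2+4) = 4
minimum over rows = 1 → strictly diagonally dominant (convergence guaranteed)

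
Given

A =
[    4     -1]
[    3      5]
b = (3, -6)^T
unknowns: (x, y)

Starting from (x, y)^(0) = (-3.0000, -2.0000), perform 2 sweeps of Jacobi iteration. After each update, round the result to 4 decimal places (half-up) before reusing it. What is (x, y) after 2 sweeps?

(0.9000, -1.3500)

Iteration 1:
  x = (3 - (-1)·-2.0000) / (4) = 0.2500
  y = (-6 - (3)·-3.0000) / (5) = 0.6000
Iteration 2:
  x = (3 - (-1)·0.6000) / (4) = 0.9000
  y = (-6 - (3)·0.2500) / (5) = -1.3500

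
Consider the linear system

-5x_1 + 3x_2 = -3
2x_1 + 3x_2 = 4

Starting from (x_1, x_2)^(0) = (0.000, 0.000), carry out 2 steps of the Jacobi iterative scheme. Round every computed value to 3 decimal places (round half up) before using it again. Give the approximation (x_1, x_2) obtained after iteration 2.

Iteration 1:
  x_1 = (-3 - (3)·0.000) / (-5) = 0.600
  x_2 = (4 - (2)·0.000) / (3) = 1.333
Iteration 2:
  x_1 = (-3 - (3)·1.333) / (-5) = 1.400
  x_2 = (4 - (2)·0.600) / (3) = 0.933

(1.400, 0.933)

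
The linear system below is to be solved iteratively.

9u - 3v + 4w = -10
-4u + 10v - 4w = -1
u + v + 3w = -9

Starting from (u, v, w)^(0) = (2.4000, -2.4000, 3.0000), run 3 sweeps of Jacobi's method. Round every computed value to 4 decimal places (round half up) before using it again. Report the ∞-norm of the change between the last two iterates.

1.8193

Iteration 1:
  u = (-10 - (-3)·-2.4000 - (4)·3.0000) / (9) = -3.2444
  v = (-1 - (-4)·2.4000 - (-4)·3.0000) / (10) = 2.0600
  w = (-9 - (1)·2.4000 - (1)·-2.4000) / (3) = -3.0000
Iteration 2:
  u = (-10 - (-3)·2.0600 - (4)·-3.0000) / (9) = 0.9089
  v = (-1 - (-4)·-3.2444 - (-4)·-3.0000) / (10) = -2.5978
  w = (-9 - (1)·-3.2444 - (1)·2.0600) / (3) = -2.6052
Iteration 3:
  u = (-10 - (-3)·-2.5978 - (4)·-2.6052) / (9) = -0.8192
  v = (-1 - (-4)·0.9089 - (-4)·-2.6052) / (10) = -0.7785
  w = (-9 - (1)·0.9089 - (1)·-2.5978) / (3) = -2.4370
Change: (-1.7281, 1.8193, 0.1682) → max |·| = 1.8193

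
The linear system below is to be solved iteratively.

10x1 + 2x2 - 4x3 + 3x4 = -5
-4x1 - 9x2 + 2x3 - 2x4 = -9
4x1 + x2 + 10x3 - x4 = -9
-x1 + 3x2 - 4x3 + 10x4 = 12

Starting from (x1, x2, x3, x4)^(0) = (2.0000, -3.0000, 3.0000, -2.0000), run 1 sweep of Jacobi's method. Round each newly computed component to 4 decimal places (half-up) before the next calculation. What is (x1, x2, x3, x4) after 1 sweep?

Iteration 1:
  x1 = (-5 - (2)·-3.0000 - (-4)·3.0000 - (3)·-2.0000) / (10) = 1.9000
  x2 = (-9 - (-4)·2.0000 - (2)·3.0000 - (-2)·-2.0000) / (-9) = 1.2222
  x3 = (-9 - (4)·2.0000 - (1)·-3.0000 - (-1)·-2.0000) / (10) = -1.6000
  x4 = (12 - (-1)·2.0000 - (3)·-3.0000 - (-4)·3.0000) / (10) = 3.5000

(1.9000, 1.2222, -1.6000, 3.5000)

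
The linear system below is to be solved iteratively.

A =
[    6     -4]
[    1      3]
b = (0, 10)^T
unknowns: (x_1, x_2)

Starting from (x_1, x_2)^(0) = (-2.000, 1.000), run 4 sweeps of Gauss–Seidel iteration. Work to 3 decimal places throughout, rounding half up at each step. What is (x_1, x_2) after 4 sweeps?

(1.831, 2.723)

Iteration 1:
  x_1 = (0 - (-4)·1.000) / (6) = 0.667
  x_2 = (10 - (1)·0.667) / (3) = 3.111
Iteration 2:
  x_1 = (0 - (-4)·3.111) / (6) = 2.074
  x_2 = (10 - (1)·2.074) / (3) = 2.642
Iteration 3:
  x_1 = (0 - (-4)·2.642) / (6) = 1.761
  x_2 = (10 - (1)·1.761) / (3) = 2.746
Iteration 4:
  x_1 = (0 - (-4)·2.746) / (6) = 1.831
  x_2 = (10 - (1)·1.831) / (3) = 2.723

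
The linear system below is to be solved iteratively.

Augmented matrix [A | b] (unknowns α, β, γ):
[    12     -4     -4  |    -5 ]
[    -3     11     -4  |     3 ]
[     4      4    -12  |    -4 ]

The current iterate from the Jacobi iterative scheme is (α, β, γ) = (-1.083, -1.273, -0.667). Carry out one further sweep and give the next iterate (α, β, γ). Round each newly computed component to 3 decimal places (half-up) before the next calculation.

(-1.063, -0.265, -0.452)

One sweep:
  α = (-5 - (-4)·-1.273 - (-4)·-0.667) / (12) = -1.063
  β = (3 - (-3)·-1.083 - (-4)·-0.667) / (11) = -0.265
  γ = (-4 - (4)·-1.083 - (4)·-1.273) / (-12) = -0.452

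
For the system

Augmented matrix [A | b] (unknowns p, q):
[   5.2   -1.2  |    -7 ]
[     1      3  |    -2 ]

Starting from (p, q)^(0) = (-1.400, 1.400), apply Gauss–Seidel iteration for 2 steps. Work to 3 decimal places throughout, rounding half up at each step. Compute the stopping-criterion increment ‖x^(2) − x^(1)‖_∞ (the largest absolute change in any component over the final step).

0.398

Iteration 1:
  p = (-7 - (-1.2)·1.400) / (5.2) = -1.023
  q = (-2 - (1)·-1.023) / (3) = -0.326
Iteration 2:
  p = (-7 - (-1.2)·-0.326) / (5.2) = -1.421
  q = (-2 - (1)·-1.421) / (3) = -0.193
Change: (-0.398, 0.133) → max |·| = 0.398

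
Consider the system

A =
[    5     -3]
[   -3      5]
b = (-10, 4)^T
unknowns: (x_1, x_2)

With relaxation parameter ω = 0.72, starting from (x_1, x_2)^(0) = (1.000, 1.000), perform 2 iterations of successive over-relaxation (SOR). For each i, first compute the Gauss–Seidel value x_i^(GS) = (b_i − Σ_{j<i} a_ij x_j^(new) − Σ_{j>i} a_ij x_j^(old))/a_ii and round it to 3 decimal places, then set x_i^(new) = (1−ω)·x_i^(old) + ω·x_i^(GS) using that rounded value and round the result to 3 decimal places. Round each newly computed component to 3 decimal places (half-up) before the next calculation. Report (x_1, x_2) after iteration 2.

Iteration 1:
  x_1: GS value = (-10 - (-3)·1.000) / (5) = -1.400;  x_1 ← (1−ω)·1.000 + ω·-1.400 = -0.728
  x_2: GS value = (4 - (-3)·-0.728) / (5) = 0.363;  x_2 ← (1−ω)·1.000 + ω·0.363 = 0.541
Iteration 2:
  x_1: GS value = (-10 - (-3)·0.541) / (5) = -1.675;  x_1 ← (1−ω)·-0.728 + ω·-1.675 = -1.410
  x_2: GS value = (4 - (-3)·-1.410) / (5) = -0.046;  x_2 ← (1−ω)·0.541 + ω·-0.046 = 0.118

(-1.410, 0.118)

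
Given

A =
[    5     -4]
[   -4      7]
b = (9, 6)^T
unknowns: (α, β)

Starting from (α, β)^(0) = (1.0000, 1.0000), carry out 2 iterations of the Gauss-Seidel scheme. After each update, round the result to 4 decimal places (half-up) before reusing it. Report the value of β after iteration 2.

Iteration 1:
  α = (9 - (-4)·1.0000) / (5) = 2.6000
  β = (6 - (-4)·2.6000) / (7) = 2.3429
Iteration 2:
  α = (9 - (-4)·2.3429) / (5) = 3.6743
  β = (6 - (-4)·3.6743) / (7) = 2.9567

2.9567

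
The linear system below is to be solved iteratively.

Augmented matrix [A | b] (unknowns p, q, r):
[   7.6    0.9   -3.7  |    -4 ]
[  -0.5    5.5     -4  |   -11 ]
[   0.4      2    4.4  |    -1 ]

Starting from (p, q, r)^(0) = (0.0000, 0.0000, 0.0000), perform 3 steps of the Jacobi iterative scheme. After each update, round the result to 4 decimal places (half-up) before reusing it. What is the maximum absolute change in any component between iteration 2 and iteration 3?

Iteration 1:
  p = (-4 - (0.9)·0.0000 - (-3.7)·0.0000) / (7.6) = -0.5263
  q = (-11 - (-0.5)·0.0000 - (-4)·0.0000) / (5.5) = -2.0000
  r = (-1 - (0.4)·0.0000 - (2)·0.0000) / (4.4) = -0.2273
Iteration 2:
  p = (-4 - (0.9)·-2.0000 - (-3.7)·-0.2273) / (7.6) = -0.4001
  q = (-11 - (-0.5)·-0.5263 - (-4)·-0.2273) / (5.5) = -2.2132
  r = (-1 - (0.4)·-0.5263 - (2)·-2.0000) / (4.4) = 0.7297
Iteration 3:
  p = (-4 - (0.9)·-2.2132 - (-3.7)·0.7297) / (7.6) = 0.0910
  q = (-11 - (-0.5)·-0.4001 - (-4)·0.7297) / (5.5) = -1.5057
  r = (-1 - (0.4)·-0.4001 - (2)·-2.2132) / (4.4) = 0.8151
Change: (0.4911, 0.7075, 0.0854) → max |·| = 0.7075

0.7075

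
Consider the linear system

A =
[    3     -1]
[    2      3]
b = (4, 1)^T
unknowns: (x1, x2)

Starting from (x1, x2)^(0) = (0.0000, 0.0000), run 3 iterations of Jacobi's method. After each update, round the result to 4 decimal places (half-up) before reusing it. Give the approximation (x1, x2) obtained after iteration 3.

Iteration 1:
  x1 = (4 - (-1)·0.0000) / (3) = 1.3333
  x2 = (1 - (2)·0.0000) / (3) = 0.3333
Iteration 2:
  x1 = (4 - (-1)·0.3333) / (3) = 1.4444
  x2 = (1 - (2)·1.3333) / (3) = -0.5555
Iteration 3:
  x1 = (4 - (-1)·-0.5555) / (3) = 1.1482
  x2 = (1 - (2)·1.4444) / (3) = -0.6296

(1.1482, -0.6296)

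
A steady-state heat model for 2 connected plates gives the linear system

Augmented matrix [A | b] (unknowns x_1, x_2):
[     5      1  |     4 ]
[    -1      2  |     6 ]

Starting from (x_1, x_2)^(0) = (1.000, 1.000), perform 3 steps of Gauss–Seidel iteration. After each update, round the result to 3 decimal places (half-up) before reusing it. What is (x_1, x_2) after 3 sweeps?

Iteration 1:
  x_1 = (4 - (1)·1.000) / (5) = 0.600
  x_2 = (6 - (-1)·0.600) / (2) = 3.300
Iteration 2:
  x_1 = (4 - (1)·3.300) / (5) = 0.140
  x_2 = (6 - (-1)·0.140) / (2) = 3.070
Iteration 3:
  x_1 = (4 - (1)·3.070) / (5) = 0.186
  x_2 = (6 - (-1)·0.186) / (2) = 3.093

(0.186, 3.093)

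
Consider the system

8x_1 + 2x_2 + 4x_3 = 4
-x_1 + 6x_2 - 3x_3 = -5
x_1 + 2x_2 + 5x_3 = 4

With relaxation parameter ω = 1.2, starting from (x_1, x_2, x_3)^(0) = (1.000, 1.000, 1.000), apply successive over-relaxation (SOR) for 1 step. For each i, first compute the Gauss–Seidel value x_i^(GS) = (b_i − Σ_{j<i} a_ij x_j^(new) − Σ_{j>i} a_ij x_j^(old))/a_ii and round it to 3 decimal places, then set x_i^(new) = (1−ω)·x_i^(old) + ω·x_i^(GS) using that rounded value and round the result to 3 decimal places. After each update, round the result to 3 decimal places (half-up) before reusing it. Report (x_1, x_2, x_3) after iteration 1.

(-0.500, -0.700, 1.216)

Iteration 1:
  x_1: GS value = (4 - (2)·1.000 - (4)·1.000) / (8) = -0.250;  x_1 ← (1−ω)·1.000 + ω·-0.250 = -0.500
  x_2: GS value = (-5 - (-1)·-0.500 - (-3)·1.000) / (6) = -0.417;  x_2 ← (1−ω)·1.000 + ω·-0.417 = -0.700
  x_3: GS value = (4 - (1)·-0.500 - (2)·-0.700) / (5) = 1.180;  x_3 ← (1−ω)·1.000 + ω·1.180 = 1.216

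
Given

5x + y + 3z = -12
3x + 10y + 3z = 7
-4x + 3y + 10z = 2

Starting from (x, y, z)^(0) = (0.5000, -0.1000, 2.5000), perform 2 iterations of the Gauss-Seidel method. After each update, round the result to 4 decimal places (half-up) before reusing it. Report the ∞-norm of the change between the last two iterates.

2.2689

Iteration 1:
  x = (-12 - (1)·-0.1000 - (3)·2.5000) / (5) = -3.8800
  y = (7 - (3)·-3.8800 - (3)·2.5000) / (10) = 1.1140
  z = (2 - (-4)·-3.8800 - (3)·1.1140) / (10) = -1.6862
Iteration 2:
  x = (-12 - (1)·1.1140 - (3)·-1.6862) / (5) = -1.6111
  y = (7 - (3)·-1.6111 - (3)·-1.6862) / (10) = 1.6892
  z = (2 - (-4)·-1.6111 - (3)·1.6892) / (10) = -0.9512
Change: (2.2689, 0.5752, 0.7350) → max |·| = 2.2689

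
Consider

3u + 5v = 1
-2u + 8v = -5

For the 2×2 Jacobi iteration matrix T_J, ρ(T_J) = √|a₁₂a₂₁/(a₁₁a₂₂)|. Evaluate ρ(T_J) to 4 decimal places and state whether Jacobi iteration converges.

0.6455

a₁₂a₂₁/(a₁₁a₂₂) = (5)·(-2) / ((3)·(8)) = -0.416667
ρ = √|-0.416667| = √0.416667 = 0.6455
ρ < 1, so Jacobi converges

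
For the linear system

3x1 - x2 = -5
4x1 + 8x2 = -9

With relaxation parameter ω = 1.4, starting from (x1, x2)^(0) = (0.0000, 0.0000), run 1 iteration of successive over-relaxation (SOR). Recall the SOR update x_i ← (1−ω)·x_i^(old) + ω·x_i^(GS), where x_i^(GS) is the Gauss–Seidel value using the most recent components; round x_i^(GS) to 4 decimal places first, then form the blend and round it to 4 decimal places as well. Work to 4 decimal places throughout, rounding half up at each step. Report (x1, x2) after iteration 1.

(-2.3334, 0.0584)

Iteration 1:
  x1: GS value = (-5 - (-1)·0.0000) / (3) = -1.6667;  x1 ← (1−ω)·0.0000 + ω·-1.6667 = -2.3334
  x2: GS value = (-9 - (4)·-2.3334) / (8) = 0.0417;  x2 ← (1−ω)·0.0000 + ω·0.0417 = 0.0584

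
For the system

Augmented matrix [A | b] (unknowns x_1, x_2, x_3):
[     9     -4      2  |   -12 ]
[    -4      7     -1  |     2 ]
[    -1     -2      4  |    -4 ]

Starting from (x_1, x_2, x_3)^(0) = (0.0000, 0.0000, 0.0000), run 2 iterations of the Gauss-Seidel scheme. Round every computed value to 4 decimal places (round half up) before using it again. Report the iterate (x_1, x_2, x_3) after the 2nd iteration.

Iteration 1:
  x_1 = (-12 - (-4)·0.0000 - (2)·0.0000) / (9) = -1.3333
  x_2 = (2 - (-4)·-1.3333 - (-1)·0.0000) / (7) = -0.4762
  x_3 = (-4 - (-1)·-1.3333 - (-2)·-0.4762) / (4) = -1.5714
Iteration 2:
  x_1 = (-12 - (-4)·-0.4762 - (2)·-1.5714) / (9) = -1.1958
  x_2 = (2 - (-4)·-1.1958 - (-1)·-1.5714) / (7) = -0.6221
  x_3 = (-4 - (-1)·-1.1958 - (-2)·-0.6221) / (4) = -1.6100

(-1.1958, -0.6221, -1.6100)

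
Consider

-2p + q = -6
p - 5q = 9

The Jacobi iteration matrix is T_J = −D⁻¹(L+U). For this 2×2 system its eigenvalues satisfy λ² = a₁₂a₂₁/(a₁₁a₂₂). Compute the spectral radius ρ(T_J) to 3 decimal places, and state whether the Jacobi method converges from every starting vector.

0.316

a₁₂a₂₁/(a₁₁a₂₂) = (1)·(1) / ((-2)·(-5)) = 0.100000
ρ = √|0.100000| = √0.100000 = 0.316
ρ < 1, so Jacobi converges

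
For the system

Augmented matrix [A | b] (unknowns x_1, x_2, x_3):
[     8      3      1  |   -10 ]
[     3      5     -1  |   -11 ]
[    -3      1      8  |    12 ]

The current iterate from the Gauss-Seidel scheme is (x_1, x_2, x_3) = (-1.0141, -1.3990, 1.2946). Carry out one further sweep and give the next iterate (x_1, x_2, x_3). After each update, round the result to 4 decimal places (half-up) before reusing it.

One sweep:
  x_1 = (-10 - (3)·-1.3990 - (1)·1.2946) / (8) = -0.8872
  x_2 = (-11 - (3)·-0.8872 - (-1)·1.2946) / (5) = -1.4088
  x_3 = (12 - (-3)·-0.8872 - (1)·-1.4088) / (8) = 1.3434

(-0.8872, -1.4088, 1.3434)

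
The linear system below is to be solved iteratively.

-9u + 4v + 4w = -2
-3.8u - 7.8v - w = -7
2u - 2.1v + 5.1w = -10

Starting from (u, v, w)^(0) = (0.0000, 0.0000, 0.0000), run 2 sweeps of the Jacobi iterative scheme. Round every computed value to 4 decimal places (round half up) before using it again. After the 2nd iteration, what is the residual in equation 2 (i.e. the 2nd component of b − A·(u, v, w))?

-1.5132

Iteration 1:
  u = (-2 - (4)·0.0000 - (4)·0.0000) / (-9) = 0.2222
  v = (-7 - (-3.8)·0.0000 - (-1)·0.0000) / (-7.8) = 0.8974
  w = (-10 - (2)·0.0000 - (-2.1)·0.0000) / (5.1) = -1.9608
Iteration 2:
  u = (-2 - (4)·0.8974 - (4)·-1.9608) / (-9) = -0.2504
  v = (-7 - (-3.8)·0.2222 - (-1)·-1.9608) / (-7.8) = 1.0406
  w = (-10 - (2)·0.2222 - (-2.1)·0.8974) / (5.1) = -1.6784
Residual b − A·x = (-1.7024, -1.5132, 1.2459)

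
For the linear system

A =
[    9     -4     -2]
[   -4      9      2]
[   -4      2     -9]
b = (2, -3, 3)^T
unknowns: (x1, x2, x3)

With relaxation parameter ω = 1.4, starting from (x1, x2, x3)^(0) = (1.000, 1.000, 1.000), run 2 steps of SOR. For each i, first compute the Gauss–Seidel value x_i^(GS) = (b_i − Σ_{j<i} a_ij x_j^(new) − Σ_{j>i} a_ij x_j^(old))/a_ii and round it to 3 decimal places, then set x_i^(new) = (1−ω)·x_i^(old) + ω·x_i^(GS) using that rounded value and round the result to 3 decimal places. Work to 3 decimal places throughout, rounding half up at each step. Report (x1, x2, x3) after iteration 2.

(-0.929, -0.288, 0.661)

Iteration 1:
  x1: GS value = (2 - (-4)·1.000 - (-2)·1.000) / (9) = 0.889;  x1 ← (1−ω)·1.000 + ω·0.889 = 0.845
  x2: GS value = (-3 - (-4)·0.845 - (2)·1.000) / (9) = -0.180;  x2 ← (1−ω)·1.000 + ω·-0.180 = -0.652
  x3: GS value = (3 - (-4)·0.845 - (2)·-0.652) / (-9) = -0.854;  x3 ← (1−ω)·1.000 + ω·-0.854 = -1.596
Iteration 2:
  x1: GS value = (2 - (-4)·-0.652 - (-2)·-1.596) / (9) = -0.422;  x1 ← (1−ω)·0.845 + ω·-0.422 = -0.929
  x2: GS value = (-3 - (-4)·-0.929 - (2)·-1.596) / (9) = -0.392;  x2 ← (1−ω)·-0.652 + ω·-0.392 = -0.288
  x3: GS value = (3 - (-4)·-0.929 - (2)·-0.288) / (-9) = 0.016;  x3 ← (1−ω)·-1.596 + ω·0.016 = 0.661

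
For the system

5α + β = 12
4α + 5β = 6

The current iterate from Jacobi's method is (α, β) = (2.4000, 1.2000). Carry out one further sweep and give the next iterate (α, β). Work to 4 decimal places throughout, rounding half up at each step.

One sweep:
  α = (12 - (1)·1.2000) / (5) = 2.1600
  β = (6 - (4)·2.4000) / (5) = -0.7200

(2.1600, -0.7200)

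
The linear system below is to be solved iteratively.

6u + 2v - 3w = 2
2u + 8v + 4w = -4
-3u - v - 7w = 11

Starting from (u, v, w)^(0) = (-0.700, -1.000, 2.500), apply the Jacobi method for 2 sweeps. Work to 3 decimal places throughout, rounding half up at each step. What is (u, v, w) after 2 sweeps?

Iteration 1:
  u = (2 - (2)·-1.000 - (-3)·2.500) / (6) = 1.917
  v = (-4 - (2)·-0.700 - (4)·2.500) / (8) = -1.575
  w = (11 - (-3)·-0.700 - (-1)·-1.000) / (-7) = -1.129
Iteration 2:
  u = (2 - (2)·-1.575 - (-3)·-1.129) / (6) = 0.294
  v = (-4 - (2)·1.917 - (4)·-1.129) / (8) = -0.415
  w = (11 - (-3)·1.917 - (-1)·-1.575) / (-7) = -2.168

(0.294, -0.415, -2.168)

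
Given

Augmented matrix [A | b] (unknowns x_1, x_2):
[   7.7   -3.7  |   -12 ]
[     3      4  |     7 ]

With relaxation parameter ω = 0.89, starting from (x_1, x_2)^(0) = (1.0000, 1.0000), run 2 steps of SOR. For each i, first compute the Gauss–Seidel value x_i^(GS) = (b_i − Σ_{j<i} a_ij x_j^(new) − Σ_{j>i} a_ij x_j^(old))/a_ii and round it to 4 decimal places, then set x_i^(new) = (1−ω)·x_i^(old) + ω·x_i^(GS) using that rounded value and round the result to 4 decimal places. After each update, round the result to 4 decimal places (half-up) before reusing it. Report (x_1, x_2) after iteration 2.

Iteration 1:
  x_1: GS value = (-12 - (-3.7)·1.0000) / (7.7) = -1.0779;  x_1 ← (1−ω)·1.0000 + ω·-1.0779 = -0.8493
  x_2: GS value = (7 - (3)·-0.8493) / (4) = 2.3870;  x_2 ← (1−ω)·1.0000 + ω·2.3870 = 2.2344
Iteration 2:
  x_1: GS value = (-12 - (-3.7)·2.2344) / (7.7) = -0.4848;  x_1 ← (1−ω)·-0.8493 + ω·-0.4848 = -0.5249
  x_2: GS value = (7 - (3)·-0.5249) / (4) = 2.1437;  x_2 ← (1−ω)·2.2344 + ω·2.1437 = 2.1537

(-0.5249, 2.1537)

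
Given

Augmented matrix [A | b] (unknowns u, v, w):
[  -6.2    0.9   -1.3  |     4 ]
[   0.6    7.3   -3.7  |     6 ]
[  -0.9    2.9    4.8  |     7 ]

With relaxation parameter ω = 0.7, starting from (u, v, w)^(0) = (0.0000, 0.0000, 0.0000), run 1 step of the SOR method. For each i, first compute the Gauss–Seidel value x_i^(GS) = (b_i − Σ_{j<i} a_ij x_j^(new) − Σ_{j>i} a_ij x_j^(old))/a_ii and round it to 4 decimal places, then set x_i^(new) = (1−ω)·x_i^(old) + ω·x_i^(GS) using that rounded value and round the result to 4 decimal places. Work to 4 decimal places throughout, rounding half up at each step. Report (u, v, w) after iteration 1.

(-0.4516, 0.6013, 0.7073)

Iteration 1:
  u: GS value = (4 - (0.9)·0.0000 - (-1.3)·0.0000) / (-6.2) = -0.6452;  u ← (1−ω)·0.0000 + ω·-0.6452 = -0.4516
  v: GS value = (6 - (0.6)·-0.4516 - (-3.7)·0.0000) / (7.3) = 0.8590;  v ← (1−ω)·0.0000 + ω·0.8590 = 0.6013
  w: GS value = (7 - (-0.9)·-0.4516 - (2.9)·0.6013) / (4.8) = 1.0104;  w ← (1−ω)·0.0000 + ω·1.0104 = 0.7073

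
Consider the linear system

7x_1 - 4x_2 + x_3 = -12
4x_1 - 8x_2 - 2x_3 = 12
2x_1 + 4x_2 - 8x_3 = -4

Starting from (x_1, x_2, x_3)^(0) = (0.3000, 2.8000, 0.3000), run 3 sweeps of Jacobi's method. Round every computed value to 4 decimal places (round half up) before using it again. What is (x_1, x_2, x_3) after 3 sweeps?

(-2.8625, -2.8424, -1.2388)

Iteration 1:
  x_1 = (-12 - (-4)·2.8000 - (1)·0.3000) / (7) = -0.1571
  x_2 = (12 - (4)·0.3000 - (-2)·0.3000) / (-8) = -1.4250
  x_3 = (-4 - (2)·0.3000 - (4)·2.8000) / (-8) = 1.9750
Iteration 2:
  x_1 = (-12 - (-4)·-1.4250 - (1)·1.9750) / (7) = -2.8107
  x_2 = (12 - (4)·-0.1571 - (-2)·1.9750) / (-8) = -2.0723
  x_3 = (-4 - (2)·-0.1571 - (4)·-1.4250) / (-8) = -0.2518
Iteration 3:
  x_1 = (-12 - (-4)·-2.0723 - (1)·-0.2518) / (7) = -2.8625
  x_2 = (12 - (4)·-2.8107 - (-2)·-0.2518) / (-8) = -2.8424
  x_3 = (-4 - (2)·-2.8107 - (4)·-2.0723) / (-8) = -1.2388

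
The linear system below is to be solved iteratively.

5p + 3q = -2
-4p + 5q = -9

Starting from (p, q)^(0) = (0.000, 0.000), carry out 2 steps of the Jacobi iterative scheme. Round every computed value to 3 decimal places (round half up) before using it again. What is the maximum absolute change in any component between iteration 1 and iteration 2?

1.080

Iteration 1:
  p = (-2 - (3)·0.000) / (5) = -0.400
  q = (-9 - (-4)·0.000) / (5) = -1.800
Iteration 2:
  p = (-2 - (3)·-1.800) / (5) = 0.680
  q = (-9 - (-4)·-0.400) / (5) = -2.120
Change: (1.080, -0.320) → max |·| = 1.080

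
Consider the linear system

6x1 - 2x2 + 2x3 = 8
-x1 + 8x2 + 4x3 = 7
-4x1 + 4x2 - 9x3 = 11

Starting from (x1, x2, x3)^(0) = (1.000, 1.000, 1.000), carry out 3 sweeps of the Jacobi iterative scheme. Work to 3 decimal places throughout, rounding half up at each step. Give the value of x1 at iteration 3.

Iteration 1:
  x1 = (8 - (-2)·1.000 - (2)·1.000) / (6) = 1.333
  x2 = (7 - (-1)·1.000 - (4)·1.000) / (8) = 0.500
  x3 = (11 - (-4)·1.000 - (4)·1.000) / (-9) = -1.222
Iteration 2:
  x1 = (8 - (-2)·0.500 - (2)·-1.222) / (6) = 1.907
  x2 = (7 - (-1)·1.333 - (4)·-1.222) / (8) = 1.653
  x3 = (11 - (-4)·1.333 - (4)·0.500) / (-9) = -1.592
Iteration 3:
  x1 = (8 - (-2)·1.653 - (2)·-1.592) / (6) = 2.415
  x2 = (7 - (-1)·1.907 - (4)·-1.592) / (8) = 1.909
  x3 = (11 - (-4)·1.907 - (4)·1.653) / (-9) = -1.335

2.415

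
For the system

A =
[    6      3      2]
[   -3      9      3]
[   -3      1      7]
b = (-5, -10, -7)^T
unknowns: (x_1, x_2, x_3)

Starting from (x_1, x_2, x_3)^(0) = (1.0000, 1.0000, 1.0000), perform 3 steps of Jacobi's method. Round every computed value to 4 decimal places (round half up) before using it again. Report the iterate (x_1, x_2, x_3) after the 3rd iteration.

(0.3995, -0.6058, -0.8129)

Iteration 1:
  x_1 = (-5 - (3)·1.0000 - (2)·1.0000) / (6) = -1.6667
  x_2 = (-10 - (-3)·1.0000 - (3)·1.0000) / (9) = -1.1111
  x_3 = (-7 - (-3)·1.0000 - (1)·1.0000) / (7) = -0.7143
Iteration 2:
  x_1 = (-5 - (3)·-1.1111 - (2)·-0.7143) / (6) = -0.0397
  x_2 = (-10 - (-3)·-1.6667 - (3)·-0.7143) / (9) = -1.4286
  x_3 = (-7 - (-3)·-1.6667 - (1)·-1.1111) / (7) = -1.5556
Iteration 3:
  x_1 = (-5 - (3)·-1.4286 - (2)·-1.5556) / (6) = 0.3995
  x_2 = (-10 - (-3)·-0.0397 - (3)·-1.5556) / (9) = -0.6058
  x_3 = (-7 - (-3)·-0.0397 - (1)·-1.4286) / (7) = -0.8129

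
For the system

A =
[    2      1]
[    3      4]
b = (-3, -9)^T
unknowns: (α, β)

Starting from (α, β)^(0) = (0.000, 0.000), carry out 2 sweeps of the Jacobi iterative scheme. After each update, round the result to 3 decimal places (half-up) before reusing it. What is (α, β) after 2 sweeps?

(-0.375, -1.125)

Iteration 1:
  α = (-3 - (1)·0.000) / (2) = -1.500
  β = (-9 - (3)·0.000) / (4) = -2.250
Iteration 2:
  α = (-3 - (1)·-2.250) / (2) = -0.375
  β = (-9 - (3)·-1.500) / (4) = -1.125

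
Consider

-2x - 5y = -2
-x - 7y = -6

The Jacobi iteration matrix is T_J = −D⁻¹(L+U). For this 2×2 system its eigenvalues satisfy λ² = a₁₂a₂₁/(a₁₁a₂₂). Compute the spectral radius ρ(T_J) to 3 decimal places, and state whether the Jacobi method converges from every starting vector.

0.598

a₁₂a₂₁/(a₁₁a₂₂) = (-5)·(-1) / ((-2)·(-7)) = 0.357143
ρ = √|0.357143| = √0.357143 = 0.598
ρ < 1, so Jacobi converges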